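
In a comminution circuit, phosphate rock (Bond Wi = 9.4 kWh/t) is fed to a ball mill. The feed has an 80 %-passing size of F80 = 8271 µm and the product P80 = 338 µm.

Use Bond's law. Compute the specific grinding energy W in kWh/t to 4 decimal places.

W = 10 Wi (P80^-0.5 − F80^-0.5)
1/√338 = 0.054393;  1/√8271 = 0.010996
W = 10·9.4·(0.054393 − 0.010996) = 4.0793 kWh/t

W = 4.0793 kWh/t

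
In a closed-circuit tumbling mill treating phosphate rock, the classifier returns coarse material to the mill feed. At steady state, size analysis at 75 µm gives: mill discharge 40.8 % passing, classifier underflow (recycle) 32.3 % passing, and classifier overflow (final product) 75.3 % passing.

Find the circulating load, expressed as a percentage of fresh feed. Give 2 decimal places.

Balance %-passing 75 µm (r = R/F):
r = (o − d)/(d − u)
r = (75.3 − 40.8)/(40.8 − 32.3) = 34.5/8.5 = 4.0588
CL = 100·r = 405.88 %

CL = 405.88 %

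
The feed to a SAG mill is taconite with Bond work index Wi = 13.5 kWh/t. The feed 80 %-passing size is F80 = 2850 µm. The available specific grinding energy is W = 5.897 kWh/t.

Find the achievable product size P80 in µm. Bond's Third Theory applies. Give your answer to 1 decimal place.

P80 = 256.7 µm

W = 10 Wi / √P80 − 10 Wi / √F80
⇒ 1/√P80 = W/(10 Wi) + 1/√F80
  = 5.8970/(10·13.5) + 1/√2850 = 0.043681 + 0.018732 = 0.062413
P80 = (1/0.062413)² = 16.0223² = 256.71 µm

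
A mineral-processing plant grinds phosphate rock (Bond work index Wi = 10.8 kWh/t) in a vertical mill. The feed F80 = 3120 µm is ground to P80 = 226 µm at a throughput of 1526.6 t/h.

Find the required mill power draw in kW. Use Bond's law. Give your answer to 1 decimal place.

P = 8015.5 kW

W = 10 Wi (P80^-0.5 − F80^-0.5)
W = 10·10.8·(1/√226 − 1/√3120) = 10·10.8·(0.048616) = 5.2505 kWh/t
Mill draw = 5.2505 × 1526.6 = 8015.5 kW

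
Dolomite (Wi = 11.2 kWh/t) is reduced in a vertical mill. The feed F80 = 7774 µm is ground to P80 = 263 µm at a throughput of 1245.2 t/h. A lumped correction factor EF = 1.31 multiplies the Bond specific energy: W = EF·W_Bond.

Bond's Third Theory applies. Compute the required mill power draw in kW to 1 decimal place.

Bond: W = 10·Wi·(1/√P80 − 1/√F80)
W = 10·11.2·(1/√263 − 1/√7774) = 10·11.2·(0.050321) = 5.6359 kWh/t
Apply correction: 5.6359 × 1.31 = 7.3831 kWh/t
P_mill = W·ṁ = 7.3831·1245.2 = 9193.4 kW

P = 9193.4 kW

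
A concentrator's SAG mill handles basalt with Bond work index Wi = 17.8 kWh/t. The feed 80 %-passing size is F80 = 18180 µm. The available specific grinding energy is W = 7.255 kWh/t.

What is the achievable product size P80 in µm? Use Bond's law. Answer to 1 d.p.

P80 = 430.9 µm

W = 10 Wi (1/√P80 − 1/√F80)  [Bond]
P80^(−½) = W/(10 Wi) + F80^(−½)
  = 7.2550/(10·17.8) + 1/√18180 = 0.040758 + 0.007417 = 0.048175
P80 = (1/0.048175)² = 20.7577² = 430.88 µm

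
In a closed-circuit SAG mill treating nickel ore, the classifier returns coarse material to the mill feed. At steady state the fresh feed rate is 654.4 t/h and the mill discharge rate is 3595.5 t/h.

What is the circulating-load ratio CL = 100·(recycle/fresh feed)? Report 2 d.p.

Steady state: M = F + R.
R = M − F = 3595.5 − 654.4 = 2941.1 t/h
CL = 100·R/F = 100·2941.1/654.4 = 449.43 %

CL = 449.43 %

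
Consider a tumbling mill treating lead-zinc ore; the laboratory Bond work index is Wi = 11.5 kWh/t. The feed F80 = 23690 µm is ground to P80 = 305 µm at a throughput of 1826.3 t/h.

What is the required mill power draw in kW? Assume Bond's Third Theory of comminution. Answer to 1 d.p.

P = 10661.4 kW

Bond:  W = 10 Wi (1/√P − 1/√F)
W = 10·11.5·(1/√305 − 1/√23690) = 10·11.5·(0.050763) = 5.8377 kWh/t
P = W·T = 5.8377·1826.3 = 10661.4 kW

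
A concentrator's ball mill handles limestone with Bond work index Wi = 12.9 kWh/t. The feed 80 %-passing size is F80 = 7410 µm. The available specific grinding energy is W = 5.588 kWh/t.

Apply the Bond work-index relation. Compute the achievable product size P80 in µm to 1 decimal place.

P80 = 331.4 µm

W = 10·Wi·[P80^(−½) − F80^(−½)]
⇒ 1/√P80 = W/(10·Wi) + 1/√F80
  = 5.5880/(10·12.9) + 1/√7410 = 0.043318 + 0.011617 = 0.054935
P80 = (1/0.054935)² = 18.2034² = 331.36 µm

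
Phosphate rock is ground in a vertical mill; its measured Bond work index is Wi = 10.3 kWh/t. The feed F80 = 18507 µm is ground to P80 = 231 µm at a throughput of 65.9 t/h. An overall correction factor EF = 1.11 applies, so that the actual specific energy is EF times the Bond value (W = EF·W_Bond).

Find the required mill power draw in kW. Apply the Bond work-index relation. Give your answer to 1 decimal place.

W_Bond = 10·Wi·(1/√P₈₀ − 1/√F₈₀)
W = 10·10.3·(1/√231 − 1/√18507) = 10·10.3·(0.058444) = 6.0198 kWh/t
Apply correction: 6.0198 × 1.11 = 6.6819 kWh/t
P = W·T = 6.6819·65.9 = 440.3 kW

P = 440.3 kW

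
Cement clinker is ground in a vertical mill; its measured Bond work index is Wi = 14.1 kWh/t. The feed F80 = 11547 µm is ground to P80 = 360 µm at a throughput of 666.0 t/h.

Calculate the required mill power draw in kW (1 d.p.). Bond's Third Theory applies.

P = 4075.4 kW

W = 10 Wi (1/√P80 − 1/√F80)  [Bond]
W = 10·14.1·(1/√360 − 1/√11547) = 10·14.1·(0.043399) = 6.1192 kWh/t
P_mill = W·ṁ = 6.1192·666.0 = 4075.4 kW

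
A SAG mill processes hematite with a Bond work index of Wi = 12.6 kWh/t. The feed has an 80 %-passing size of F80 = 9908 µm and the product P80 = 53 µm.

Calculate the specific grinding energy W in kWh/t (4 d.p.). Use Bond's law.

Bond: W = 10·Wi·(1/√P80 − 1/√F80)
1/√53 = 0.137361;  1/√9908 = 0.010046
W = 10·12.6·(0.137361 − 0.010046) = 16.0416 kWh/t

W = 16.0416 kWh/t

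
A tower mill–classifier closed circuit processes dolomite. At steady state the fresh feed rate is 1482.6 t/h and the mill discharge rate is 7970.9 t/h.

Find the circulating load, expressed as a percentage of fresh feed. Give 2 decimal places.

CL = 437.63 %

Mill node: discharge = fresh + recycle.
R = M − F = 7970.9 − 1482.6 = 6488.3 t/h
CL = 100·R/F = 100·6488.3/1482.6 = 437.63 %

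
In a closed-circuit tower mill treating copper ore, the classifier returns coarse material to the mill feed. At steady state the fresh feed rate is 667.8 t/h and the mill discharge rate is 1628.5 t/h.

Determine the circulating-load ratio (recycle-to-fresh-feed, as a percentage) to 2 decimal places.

CL = 143.86 %

Mill node: discharge = fresh + recycle.
R = M − F = 1628.5 − 667.8 = 960.7 t/h
CL = 100·R/F = 100·960.7/667.8 = 143.86 %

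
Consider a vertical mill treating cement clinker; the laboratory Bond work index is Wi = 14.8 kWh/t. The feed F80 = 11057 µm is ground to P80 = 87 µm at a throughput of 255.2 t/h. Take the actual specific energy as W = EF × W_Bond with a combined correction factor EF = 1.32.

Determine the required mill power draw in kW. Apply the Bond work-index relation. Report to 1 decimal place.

W = 10 Wi (P80^-0.5 − F80^-0.5)
W = 10·14.8·(1/√87 − 1/√11057) = 10·14.8·(0.097701) = 14.4598 kWh/t
W_actual = 1.32 × 14.4598 = 19.0869 kWh/t
Power = W × throughput = 19.0869 kWh/t × 255.2 t/h = 4871.0 kW

P = 4871.0 kW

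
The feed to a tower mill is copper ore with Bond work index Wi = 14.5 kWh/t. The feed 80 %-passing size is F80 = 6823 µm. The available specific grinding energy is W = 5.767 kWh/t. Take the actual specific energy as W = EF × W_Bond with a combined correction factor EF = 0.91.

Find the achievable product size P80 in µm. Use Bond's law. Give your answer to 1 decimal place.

P80 = 321.0 µm

Bond: W = 10·Wi·(1/√P80 − 1/√F80)
W_Bond = W / EF = 5.767 / 0.91 = 6.3374 kWh/t
⇒ 1/√P80 = W_Bond/(10 Wi) + 1/√F80
  = 6.3374/(10·14.5) + 1/√6823 = 0.043706 + 0.012106 = 0.055812
P80 = (1/0.055812)² = 17.9172² = 321.03 µm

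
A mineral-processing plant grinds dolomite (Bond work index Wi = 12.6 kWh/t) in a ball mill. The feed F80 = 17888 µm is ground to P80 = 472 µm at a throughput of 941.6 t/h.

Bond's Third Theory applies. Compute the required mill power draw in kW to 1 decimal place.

W = 10·Wi·[P80^(−½) − F80^(−½)]
W = 10·12.6·(1/√472 − 1/√17888) = 10·12.6·(0.038552) = 4.8575 kWh/t
P_mill = W·ṁ = 4.8575·941.6 = 4573.9 kW

P = 4573.9 kW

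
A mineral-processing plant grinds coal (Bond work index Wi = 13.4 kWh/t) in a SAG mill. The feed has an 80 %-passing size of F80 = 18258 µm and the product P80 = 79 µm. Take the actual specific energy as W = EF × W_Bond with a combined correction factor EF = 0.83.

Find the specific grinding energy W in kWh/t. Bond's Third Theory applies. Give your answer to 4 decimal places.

Bond:  W = 10 Wi (1/√P − 1/√F)
1/√79 = 0.112509;  1/√18258 = 0.007401
W = 10·13.4·(0.112509 − 0.007401) = 14.0845 kWh/t
Corrected W = EF·W_Bond = 0.83·14.0845 = 11.6901 kWh/t

W = 11.6901 kWh/t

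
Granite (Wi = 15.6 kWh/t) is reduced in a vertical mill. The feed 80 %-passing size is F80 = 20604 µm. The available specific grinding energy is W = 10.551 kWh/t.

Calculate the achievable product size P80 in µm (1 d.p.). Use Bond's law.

Bond: W = 10·Wi·(1/√P80 − 1/√F80)
⇒ 1/√P80 = W/(10·Wi) + 1/√F80
  = 10.5510/(10·15.6) + 1/√20604 = 0.067635 + 0.006967 = 0.074601
P80 = (1/0.074601)² = 13.4046² = 179.68 µm

P80 = 179.7 µm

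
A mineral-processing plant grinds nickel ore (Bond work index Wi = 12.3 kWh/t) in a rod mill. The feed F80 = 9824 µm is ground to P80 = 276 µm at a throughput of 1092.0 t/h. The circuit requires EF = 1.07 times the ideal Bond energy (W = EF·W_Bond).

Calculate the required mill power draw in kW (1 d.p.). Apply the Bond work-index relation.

W = 10·Wi·[P80^(−½) − F80^(−½)]
W = 10·12.3·(1/√276 − 1/√9824) = 10·12.3·(0.050104) = 6.1628 kWh/t
Corrected W = EF·W_Bond = 1.07·6.1628 = 6.5942 kWh/t
Mill draw = 6.5942 × 1092.0 = 7200.8 kW

P = 7200.8 kW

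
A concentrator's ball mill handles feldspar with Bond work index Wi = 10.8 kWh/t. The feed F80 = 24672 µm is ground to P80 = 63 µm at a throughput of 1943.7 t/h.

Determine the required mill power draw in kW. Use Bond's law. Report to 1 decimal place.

P = 25110.9 kW

W = 10·Wi·(P80^(-½) − F80^(-½))
W = 10·10.8·(1/√63 − 1/√24672) = 10·10.8·(0.119622) = 12.9191 kWh/t
Power = W × throughput = 12.9191 kWh/t × 1943.7 t/h = 25110.9 kW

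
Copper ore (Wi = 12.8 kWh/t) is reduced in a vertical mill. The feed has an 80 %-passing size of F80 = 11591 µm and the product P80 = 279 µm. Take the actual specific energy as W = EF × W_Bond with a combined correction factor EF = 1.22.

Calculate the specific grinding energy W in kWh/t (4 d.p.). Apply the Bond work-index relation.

W = 10 Wi (P80^-0.5 − F80^-0.5)
1/√279 = 0.059868;  1/√11591 = 0.009288
W = 10·12.8·(0.059868 − 0.009288) = 6.4742 kWh/t
With EF = 1.22: W = 6.4742·1.22 = 7.8986 kWh/t

W = 7.8986 kWh/t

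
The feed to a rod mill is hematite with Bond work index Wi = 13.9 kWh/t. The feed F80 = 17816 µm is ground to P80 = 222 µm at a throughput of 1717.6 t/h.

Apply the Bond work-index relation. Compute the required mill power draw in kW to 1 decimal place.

P = 14234.9 kW

W = 10 Wi (1/√P80 − 1/√F80)  [Bond]
W = 10·13.9·(1/√222 − 1/√17816) = 10·13.9·(0.059624) = 8.2877 kWh/t
P_mill = W·ṁ = 8.2877·1717.6 = 14234.9 kW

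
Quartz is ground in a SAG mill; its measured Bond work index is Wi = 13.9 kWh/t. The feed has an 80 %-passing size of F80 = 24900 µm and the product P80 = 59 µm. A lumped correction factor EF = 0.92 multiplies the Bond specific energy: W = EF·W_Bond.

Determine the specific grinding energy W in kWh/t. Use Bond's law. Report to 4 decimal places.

W = 15.8382 kWh/t

W = 10·Wi·[P80^(−½) − F80^(−½)]
1/√59 = 0.130189;  1/√24900 = 0.006337
W = 10·13.9·(0.130189 − 0.006337) = 17.2154 kWh/t
W_actual = 0.92 × 17.2154 = 15.8382 kWh/t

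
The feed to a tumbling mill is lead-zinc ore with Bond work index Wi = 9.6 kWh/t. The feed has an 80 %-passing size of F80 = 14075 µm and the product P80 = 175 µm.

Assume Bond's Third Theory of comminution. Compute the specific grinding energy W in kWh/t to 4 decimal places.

Bond:  W = 10 Wi (1/√P − 1/√F)
1/√175 = 0.075593;  1/√14075 = 0.008429
W = 10·9.6·(0.075593 − 0.008429) = 6.4477 kWh/t

W = 6.4477 kWh/t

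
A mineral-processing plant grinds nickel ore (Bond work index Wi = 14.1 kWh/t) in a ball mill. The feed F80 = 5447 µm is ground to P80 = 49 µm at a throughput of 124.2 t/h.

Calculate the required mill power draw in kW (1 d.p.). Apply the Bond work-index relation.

W = 10 Wi / √P80 − 10 Wi / √F80
W = 10·14.1·(1/√49 − 1/√5447) = 10·14.1·(0.129308) = 18.2324 kWh/t
P = W·T = 18.2324·124.2 = 2264.5 kW

P = 2264.5 kW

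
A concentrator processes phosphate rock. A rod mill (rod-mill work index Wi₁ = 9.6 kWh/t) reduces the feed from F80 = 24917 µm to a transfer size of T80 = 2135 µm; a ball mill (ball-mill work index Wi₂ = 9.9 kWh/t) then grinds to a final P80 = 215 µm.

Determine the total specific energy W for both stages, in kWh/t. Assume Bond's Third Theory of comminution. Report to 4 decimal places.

W_Bond = 10·Wi·(1/√P₈₀ − 1/√F₈₀)
Stage 1 (24917→2135 µm, Wi₁=9.6): W₁ = 10·9.6·(0.021642 − 0.006335) = 1.4695 kWh/t
Stage 2 (2135→215 µm, Wi₂=9.9): W₂ = 10·9.9·(0.068199 − 0.021642) = 4.6092 kWh/t
W = W₁ + W₂ = 1.4695 + 4.6092 = 6.0786 kWh/t

W = 6.0786 kWh/t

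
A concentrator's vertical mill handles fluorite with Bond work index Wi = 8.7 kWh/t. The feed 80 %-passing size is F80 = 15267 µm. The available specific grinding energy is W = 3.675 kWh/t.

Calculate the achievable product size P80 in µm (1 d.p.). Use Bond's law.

P80 = 394.7 µm

W = 10 Wi (1/√P80 − 1/√F80)  [Bond]
⇒ 1/√P80 = W/(10·Wi) + 1/√F80
  = 3.6750/(10·8.7) + 1/√15267 = 0.042241 + 0.008093 = 0.050335
P80 = (1/0.050335)² = 19.8670² = 394.70 µm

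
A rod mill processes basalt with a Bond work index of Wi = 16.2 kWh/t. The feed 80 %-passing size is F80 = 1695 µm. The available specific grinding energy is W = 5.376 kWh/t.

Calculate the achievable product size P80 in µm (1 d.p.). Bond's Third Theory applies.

P80 = 302.7 µm

W = 10 Wi (P80^-0.5 − F80^-0.5)
⇒ 1/√P80 = W/(10 Wi) + 1/√F80
  = 5.3760/(10·16.2) + 1/√1695 = 0.033185 + 0.024289 = 0.057474
P80 = (1/0.057474)² = 17.3990² = 302.73 µm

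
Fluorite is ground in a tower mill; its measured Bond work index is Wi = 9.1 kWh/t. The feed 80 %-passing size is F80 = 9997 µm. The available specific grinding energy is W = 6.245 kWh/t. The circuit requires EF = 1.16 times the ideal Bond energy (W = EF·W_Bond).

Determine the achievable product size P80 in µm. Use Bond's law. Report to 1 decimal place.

Bond: W = 10·Wi·(1/√P80 − 1/√F80)
W_Bond = W / EF = 6.245 / 1.16 = 5.3836 kWh/t
P80^(−½) = W_Bond/(10 Wi) + F80^(−½)
  = 5.3836/(10·9.1) + 1/√9997 = 0.059161 + 0.010002 = 0.069162
P80 = (1/0.069162)² = 14.4588² = 209.06 µm

P80 = 209.1 µm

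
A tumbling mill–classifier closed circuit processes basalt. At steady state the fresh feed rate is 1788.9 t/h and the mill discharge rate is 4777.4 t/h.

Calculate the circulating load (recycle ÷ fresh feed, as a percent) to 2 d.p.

CL = 167.06 %

Discharge = new feed + return, hence
R = M − F = 4777.4 − 1788.9 = 2988.5 t/h
CL = 100·R/F = 100·2988.5/1788.9 = 167.06 %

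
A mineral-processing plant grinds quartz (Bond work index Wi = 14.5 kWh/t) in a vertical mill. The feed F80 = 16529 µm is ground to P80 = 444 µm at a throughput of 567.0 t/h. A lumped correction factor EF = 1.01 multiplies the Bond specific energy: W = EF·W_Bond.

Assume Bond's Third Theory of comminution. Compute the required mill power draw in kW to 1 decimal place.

W_Bond = 10·Wi·(1/√P₈₀ − 1/√F₈₀)
W = 10·14.5·(1/√444 − 1/√16529) = 10·14.5·(0.039680) = 5.7536 kWh/t
W_actual = 1.01 × 5.7536 = 5.8111 kWh/t
P = W·T = 5.8111·567.0 = 3294.9 kW

P = 3294.9 kW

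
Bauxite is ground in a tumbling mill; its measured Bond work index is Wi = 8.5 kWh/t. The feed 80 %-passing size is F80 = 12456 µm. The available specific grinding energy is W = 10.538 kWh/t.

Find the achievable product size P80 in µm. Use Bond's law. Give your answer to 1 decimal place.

W = 10 Wi (P80^-0.5 − F80^-0.5)
⇒ 1/√P80 = W/(10 Wi) + 1/√F80
  = 10.5380/(10·8.5) + 1/√12456 = 0.123976 + 0.008960 = 0.132937
P80 = (1/0.132937)² = 7.5224² = 56.59 µm

P80 = 56.6 µm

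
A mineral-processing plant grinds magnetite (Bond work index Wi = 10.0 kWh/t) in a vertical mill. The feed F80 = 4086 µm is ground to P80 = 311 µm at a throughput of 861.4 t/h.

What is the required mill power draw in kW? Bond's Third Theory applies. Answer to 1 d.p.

Bond: W = 10·Wi·(1/√P80 − 1/√F80)
W = 10·10.0·(1/√311 − 1/√4086) = 10·10.0·(0.041061) = 4.1061 kWh/t
Mill draw = 4.1061 × 861.4 = 3537.0 kW

P = 3537.0 kW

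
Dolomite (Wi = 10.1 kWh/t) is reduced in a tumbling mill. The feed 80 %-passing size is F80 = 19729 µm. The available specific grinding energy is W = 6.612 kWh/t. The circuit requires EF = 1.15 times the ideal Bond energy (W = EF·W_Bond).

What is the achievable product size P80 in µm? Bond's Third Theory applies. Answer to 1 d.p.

W = 10 Wi (1/√P80 − 1/√F80)  [Bond]
W_Bond = W / EF = 6.612 / 1.15 = 5.7496 kWh/t
P80^-0.5 = F80^-0.5 + W_Bond/(10 Wi)
  = 5.7496/(10·10.1) + 1/√19729 = 0.056926 + 0.007119 = 0.064046
P80 = (1/0.064046)² = 15.6138² = 243.79 µm

P80 = 243.8 µm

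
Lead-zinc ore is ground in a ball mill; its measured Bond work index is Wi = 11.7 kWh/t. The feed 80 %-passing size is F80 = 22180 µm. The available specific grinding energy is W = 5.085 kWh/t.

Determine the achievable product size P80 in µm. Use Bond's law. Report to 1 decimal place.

Bond: W = 10·Wi·(1/√P80 − 1/√F80)
P80^-0.5 = F80^-0.5 + W/(10 Wi)
  = 5.0850/(10·11.7) + 1/√22180 = 0.043462 + 0.006715 = 0.050176
P80 = (1/0.050176)² = 19.9298² = 397.20 µm

P80 = 397.2 µm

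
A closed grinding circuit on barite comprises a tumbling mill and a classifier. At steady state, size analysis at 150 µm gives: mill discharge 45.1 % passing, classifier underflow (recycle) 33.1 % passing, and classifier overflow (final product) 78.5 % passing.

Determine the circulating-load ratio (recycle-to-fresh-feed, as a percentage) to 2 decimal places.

CL = 278.33 %

Let r = R/F. Size balance at 150 µm:
(1+r)·d = r·u + o ⇒ r = (o−d)/(d−u)
r = (78.5 − 45.1)/(45.1 − 33.1) = 33.4/12.0 = 2.7833
CL = 100·r = 278.33 %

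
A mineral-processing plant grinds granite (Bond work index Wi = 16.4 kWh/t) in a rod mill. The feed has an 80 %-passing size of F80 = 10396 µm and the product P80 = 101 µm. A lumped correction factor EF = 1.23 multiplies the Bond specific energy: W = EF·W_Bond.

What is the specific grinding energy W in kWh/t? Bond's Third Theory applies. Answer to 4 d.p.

W = 18.0935 kWh/t

W = 10·Wi·[P80^(−½) − F80^(−½)]
1/√101 = 0.099504;  1/√10396 = 0.009808
W = 10·16.4·(0.099504 − 0.009808) = 14.7101 kWh/t
With EF = 1.23: W = 14.7101·1.23 = 18.0935 kWh/t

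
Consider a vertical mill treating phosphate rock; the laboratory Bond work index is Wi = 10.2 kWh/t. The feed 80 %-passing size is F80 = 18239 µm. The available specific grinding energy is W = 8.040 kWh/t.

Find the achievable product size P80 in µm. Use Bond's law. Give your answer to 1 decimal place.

W = 10·Wi·[P80^(−½) − F80^(−½)]
P80^-0.5 = F80^-0.5 + W/(10 Wi)
  = 8.0400/(10·10.2) + 1/√18239 = 0.078824 + 0.007405 = 0.086228
P80 = (1/0.086228)² = 11.5971² = 134.49 µm

P80 = 134.5 µm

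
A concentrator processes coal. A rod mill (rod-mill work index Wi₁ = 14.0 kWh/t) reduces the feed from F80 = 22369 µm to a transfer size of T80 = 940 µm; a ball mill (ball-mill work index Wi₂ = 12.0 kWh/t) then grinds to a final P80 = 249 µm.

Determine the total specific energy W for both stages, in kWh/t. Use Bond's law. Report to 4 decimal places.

W = 10·Wi·(P80^(-½) − F80^(-½))
Stage 1 (22369→940 µm, Wi₁=14.0): W₁ = 10·14.0·(0.032616 − 0.006686) = 3.6302 kWh/t
Stage 2 (940→249 µm, Wi₂=12.0): W₂ = 10·12.0·(0.063372 − 0.032616) = 3.6907 kWh/t
W = W₁ + W₂ = 3.6302 + 3.6907 = 7.3210 kWh/t

W = 7.3210 kWh/t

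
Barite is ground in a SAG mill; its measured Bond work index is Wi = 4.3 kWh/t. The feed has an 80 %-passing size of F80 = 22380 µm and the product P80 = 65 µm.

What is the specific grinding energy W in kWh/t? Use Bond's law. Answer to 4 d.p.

W = 5.0461 kWh/t

W = 10 Wi (1/√P80 − 1/√F80)  [Bond]
1/√65 = 0.124035;  1/√22380 = 0.006685
W = 10·4.3·(0.124035 − 0.006685) = 5.0461 kWh/t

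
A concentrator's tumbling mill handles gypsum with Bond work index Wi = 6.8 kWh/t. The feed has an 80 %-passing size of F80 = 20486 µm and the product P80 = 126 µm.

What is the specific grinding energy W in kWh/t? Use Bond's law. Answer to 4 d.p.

W = 5.5828 kWh/t

W = 10·Wi·[P80^(−½) − F80^(−½)]
1/√126 = 0.089087;  1/√20486 = 0.006987
W = 10·6.8·(0.089087 − 0.006987) = 5.5828 kWh/t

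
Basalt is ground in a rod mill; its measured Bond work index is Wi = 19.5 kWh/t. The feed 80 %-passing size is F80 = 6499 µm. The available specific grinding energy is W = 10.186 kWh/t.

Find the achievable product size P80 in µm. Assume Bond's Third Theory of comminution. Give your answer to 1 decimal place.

P80 = 239.3 µm

W = 10·Wi·[P80^(−½) − F80^(−½)]
1/√P80 = 1/√F80 + W/(10·Wi)
  = 10.1860/(10·19.5) + 1/√6499 = 0.052236 + 0.012404 = 0.064640
P80 = (1/0.064640)² = 15.4702² = 239.33 µm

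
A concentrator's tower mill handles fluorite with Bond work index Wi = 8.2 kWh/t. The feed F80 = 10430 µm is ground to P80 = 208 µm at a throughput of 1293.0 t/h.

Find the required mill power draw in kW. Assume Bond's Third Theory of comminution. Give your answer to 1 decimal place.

W = 10 Wi (1/√P80 − 1/√F80)  [Bond]
W = 10·8.2·(1/√208 − 1/√10430) = 10·8.2·(0.059546) = 4.8828 kWh/t
Power = W × throughput = 4.8828 kWh/t × 1293.0 t/h = 6313.4 kW

P = 6313.4 kW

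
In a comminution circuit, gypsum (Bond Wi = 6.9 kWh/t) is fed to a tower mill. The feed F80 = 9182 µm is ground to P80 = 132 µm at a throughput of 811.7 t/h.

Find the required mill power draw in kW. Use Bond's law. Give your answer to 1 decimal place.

W_Bond = 10·Wi·(1/√P₈₀ − 1/√F₈₀)
W = 10·6.9·(1/√132 − 1/√9182) = 10·6.9·(0.076603) = 5.2856 kWh/t
P = W·T = 5.2856·811.7 = 4290.3 kW

P = 4290.3 kW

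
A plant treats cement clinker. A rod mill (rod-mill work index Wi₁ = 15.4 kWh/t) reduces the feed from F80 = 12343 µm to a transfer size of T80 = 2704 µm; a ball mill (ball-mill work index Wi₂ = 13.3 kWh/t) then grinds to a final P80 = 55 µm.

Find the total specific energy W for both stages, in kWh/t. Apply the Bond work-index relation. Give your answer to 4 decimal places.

W = 10 Wi / √P80 − 10 Wi / √F80
Stage 1 (12343→2704 µm, Wi₁=15.4): W₁ = 10·15.4·(0.019231 − 0.009001) = 1.5754 kWh/t
Stage 2 (2704→55 µm, Wi₂=13.3): W₂ = 10·13.3·(0.134840 − 0.019231) = 15.3760 kWh/t
W = W₁ + W₂ = 1.5754 + 15.3760 = 16.9514 kWh/t

W = 16.9514 kWh/t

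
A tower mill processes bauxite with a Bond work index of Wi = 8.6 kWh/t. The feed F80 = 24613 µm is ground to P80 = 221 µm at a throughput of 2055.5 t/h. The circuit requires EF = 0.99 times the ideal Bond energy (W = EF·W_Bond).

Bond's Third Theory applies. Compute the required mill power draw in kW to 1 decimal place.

W = 10·Wi·(P80^(-½) − F80^(-½))
W = 10·8.6·(1/√221 − 1/√24613) = 10·8.6·(0.060893) = 5.2368 kWh/t
With EF = 0.99: W = 5.2368·0.99 = 5.1844 kWh/t
P = W·T = 5.1844·2055.5 = 10656.6 kW

P = 10656.6 kW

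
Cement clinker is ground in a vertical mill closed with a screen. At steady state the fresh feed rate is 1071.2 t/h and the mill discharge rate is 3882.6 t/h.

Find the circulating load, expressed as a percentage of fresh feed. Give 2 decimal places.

CL = 262.45 %

Steady state: M = F + R.
R = M − F = 3882.6 − 1071.2 = 2811.4 t/h
CL = 100·R/F = 100·2811.4/1071.2 = 262.45 %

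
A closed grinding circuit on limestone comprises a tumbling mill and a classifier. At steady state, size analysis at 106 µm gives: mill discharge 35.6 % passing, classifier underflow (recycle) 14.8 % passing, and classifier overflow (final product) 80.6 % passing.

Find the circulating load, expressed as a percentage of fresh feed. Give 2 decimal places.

Two-product formula at 106 µm:
r = (o − d)/(d − u)
r = (80.6 − 35.6)/(35.6 − 14.8) = 45.0/20.8 = 2.1635
CL = 100·r = 216.35 %

CL = 216.35 %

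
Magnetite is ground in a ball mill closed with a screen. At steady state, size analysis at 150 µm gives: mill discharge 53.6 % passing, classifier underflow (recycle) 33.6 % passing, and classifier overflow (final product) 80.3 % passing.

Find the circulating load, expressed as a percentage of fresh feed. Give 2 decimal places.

CL = 133.50 %

Two-product formula at 150 µm:
d + r·d = r·u + o → r(d−u) = o−d
r = (80.3 − 53.6)/(53.6 − 33.6) = 26.7/20.0 = 1.3350
CL = 100·r = 133.50 %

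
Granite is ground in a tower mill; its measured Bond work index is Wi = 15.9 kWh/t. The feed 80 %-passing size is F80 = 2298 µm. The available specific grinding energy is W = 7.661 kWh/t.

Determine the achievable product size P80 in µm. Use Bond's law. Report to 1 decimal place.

P80 = 209.8 µm

Bond: W = 10·Wi·(1/√P80 − 1/√F80)
1/√P80 = 1/√F80 + W/(10·Wi)
  = 7.6610/(10·15.9) + 1/√2298 = 0.048182 + 0.020861 = 0.069043
P80 = (1/0.069043)² = 14.4837² = 209.78 µm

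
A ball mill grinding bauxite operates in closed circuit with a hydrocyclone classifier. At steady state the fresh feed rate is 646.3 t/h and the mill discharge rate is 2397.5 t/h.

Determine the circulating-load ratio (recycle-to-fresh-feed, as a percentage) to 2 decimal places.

CL = 270.96 %

Steady state: M = F + R.
R = M − F = 2397.5 − 646.3 = 1751.2 t/h
CL = 100·R/F = 100·1751.2/646.3 = 270.96 %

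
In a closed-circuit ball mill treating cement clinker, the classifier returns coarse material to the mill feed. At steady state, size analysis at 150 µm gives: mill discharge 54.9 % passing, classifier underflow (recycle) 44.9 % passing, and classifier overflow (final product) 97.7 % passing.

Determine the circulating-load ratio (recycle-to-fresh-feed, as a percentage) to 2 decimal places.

Let r = R/F. Size balance at 150 µm:
(1+r)d = ru + o → r = (o−d)/(d−u)
r = (97.7 − 54.9)/(54.9 − 44.9) = 42.8/10.0 = 4.2800
CL = 100·r = 428.00 %

CL = 428.00 %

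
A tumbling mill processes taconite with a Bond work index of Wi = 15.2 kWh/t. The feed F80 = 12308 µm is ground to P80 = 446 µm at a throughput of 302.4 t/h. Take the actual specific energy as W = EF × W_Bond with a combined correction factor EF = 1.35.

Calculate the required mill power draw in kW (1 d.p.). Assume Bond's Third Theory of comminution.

W_Bond = 10·Wi·(1/√P₈₀ − 1/√F₈₀)
W = 10·15.2·(1/√446 − 1/√12308) = 10·15.2·(0.038338) = 5.8273 kWh/t
W_actual = 1.35 × 5.8273 = 7.8669 kWh/t
P = W·T = 7.8669·302.4 = 2378.9 kW

P = 2378.9 kW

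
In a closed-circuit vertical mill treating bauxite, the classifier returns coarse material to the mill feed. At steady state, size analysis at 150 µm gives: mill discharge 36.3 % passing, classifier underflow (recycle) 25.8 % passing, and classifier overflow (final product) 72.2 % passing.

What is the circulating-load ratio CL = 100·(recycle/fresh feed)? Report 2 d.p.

CL = 341.90 %

Mass balance on the −150 µm fraction:
d + r·d = r·u + o → r(d−u) = o−d
r = (72.2 − 36.3)/(36.3 − 25.8) = 35.9/10.5 = 3.4190
CL = 100·r = 341.90 %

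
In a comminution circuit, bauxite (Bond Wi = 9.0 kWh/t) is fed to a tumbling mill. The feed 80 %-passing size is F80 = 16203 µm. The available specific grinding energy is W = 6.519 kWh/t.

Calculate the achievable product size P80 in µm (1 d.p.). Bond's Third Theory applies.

P80 = 155.1 µm

W = 10 Wi (P80^-0.5 − F80^-0.5)
1/√P80 = 1/√F80 + W/(10·Wi)
  = 6.5190/(10·9.0) + 1/√16203 = 0.072433 + 0.007856 = 0.080289
P80 = (1/0.080289)² = 12.4550² = 155.13 µm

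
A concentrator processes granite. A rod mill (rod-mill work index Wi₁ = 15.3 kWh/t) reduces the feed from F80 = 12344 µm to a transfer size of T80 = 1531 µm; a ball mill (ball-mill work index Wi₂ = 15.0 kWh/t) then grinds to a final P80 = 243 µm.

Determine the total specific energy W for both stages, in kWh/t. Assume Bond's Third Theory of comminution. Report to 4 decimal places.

Bond:  W = 10 Wi (1/√P − 1/√F)
Stage 1 (12344→1531 µm, Wi₁=15.3): W₁ = 10·15.3·(0.025557 − 0.009001) = 2.5332 kWh/t
Stage 2 (1531→243 µm, Wi₂=15.0): W₂ = 10·15.0·(0.064150 − 0.025557) = 5.7889 kWh/t
W = W₁ + W₂ = 2.5332 + 5.7889 = 8.3221 kWh/t

W = 8.3221 kWh/t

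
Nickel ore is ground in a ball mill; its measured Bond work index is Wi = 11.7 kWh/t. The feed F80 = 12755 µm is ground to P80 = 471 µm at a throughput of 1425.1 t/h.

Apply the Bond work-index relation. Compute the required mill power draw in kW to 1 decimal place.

P = 6206.5 kW

Bond: W = 10·Wi·(1/√P80 − 1/√F80)
W = 10·11.7·(1/√471 − 1/√12755) = 10·11.7·(0.037223) = 4.3551 kWh/t
Mill draw = 4.3551 × 1425.1 = 6206.5 kW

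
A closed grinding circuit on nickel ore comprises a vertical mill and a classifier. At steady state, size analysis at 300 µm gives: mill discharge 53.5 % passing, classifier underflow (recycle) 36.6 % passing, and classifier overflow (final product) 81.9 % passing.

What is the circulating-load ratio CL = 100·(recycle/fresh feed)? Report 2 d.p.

CL = 168.05 %

Balance %-passing 300 µm (r = R/F):
d + r·d = r·u + o → r(d−u) = o−d
r = (81.9 − 53.5)/(53.5 − 36.6) = 28.4/16.9 = 1.6805
CL = 100·r = 168.05 %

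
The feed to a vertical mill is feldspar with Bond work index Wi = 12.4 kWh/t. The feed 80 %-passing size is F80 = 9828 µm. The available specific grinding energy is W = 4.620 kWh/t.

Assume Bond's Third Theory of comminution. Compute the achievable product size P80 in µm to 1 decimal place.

W_Bond = 10·Wi·(1/√P₈₀ − 1/√F₈₀)
⇒ 1/√P80 = W/(10·Wi) + 1/√F80
  = 4.6200/(10·12.4) + 1/√9828 = 0.037258 + 0.010087 = 0.047345
P80 = (1/0.047345)² = 21.1215² = 446.12 µm

P80 = 446.1 µm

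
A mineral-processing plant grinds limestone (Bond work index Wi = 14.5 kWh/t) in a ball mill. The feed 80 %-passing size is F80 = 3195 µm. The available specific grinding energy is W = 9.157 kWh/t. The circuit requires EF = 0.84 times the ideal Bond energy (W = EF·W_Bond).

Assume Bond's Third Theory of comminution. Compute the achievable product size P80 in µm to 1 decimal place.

P80 = 115.9 µm

W = 10·Wi·(P80^(-½) − F80^(-½))
W_Bond = W / EF = 9.157 / 0.84 = 10.9012 kWh/t
P80^-0.5 = F80^-0.5 + W_Bond/(10 Wi)
  = 10.9012/(10·14.5) + 1/√3195 = 0.075181 + 0.017691 = 0.092872
P80 = (1/0.092872)² = 10.7675² = 115.94 µm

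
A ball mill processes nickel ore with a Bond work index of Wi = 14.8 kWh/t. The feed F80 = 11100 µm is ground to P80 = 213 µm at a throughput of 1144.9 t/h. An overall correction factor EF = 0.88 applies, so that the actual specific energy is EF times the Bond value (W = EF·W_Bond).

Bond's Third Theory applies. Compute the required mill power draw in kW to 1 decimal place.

P = 8801.7 kW

W = 10·Wi·(P80^(-½) − F80^(-½))
W = 10·14.8·(1/√213 − 1/√11100) = 10·14.8·(0.059027) = 8.7360 kWh/t
Corrected W = EF·W_Bond = 0.88·8.7360 = 7.6877 kWh/t
Mill draw = 7.6877 × 1144.9 = 8801.7 kW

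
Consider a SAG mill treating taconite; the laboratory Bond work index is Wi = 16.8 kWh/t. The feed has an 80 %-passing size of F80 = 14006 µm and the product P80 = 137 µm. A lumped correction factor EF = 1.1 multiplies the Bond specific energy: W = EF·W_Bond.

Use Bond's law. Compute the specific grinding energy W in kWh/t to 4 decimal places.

W = 10 Wi (P80^-0.5 − F80^-0.5)
1/√137 = 0.085436;  1/√14006 = 0.008450
W = 10·16.8·(0.085436 − 0.008450) = 12.9337 kWh/t
W_actual = 1.1 × 12.9337 = 14.2270 kWh/t

W = 14.2270 kWh/t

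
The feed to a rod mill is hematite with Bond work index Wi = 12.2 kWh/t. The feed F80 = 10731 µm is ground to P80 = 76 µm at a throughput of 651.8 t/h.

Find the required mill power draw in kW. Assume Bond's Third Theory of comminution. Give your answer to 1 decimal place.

P = 8353.9 kW

Bond:  W = 10 Wi (1/√P − 1/√F)
W = 10·12.2·(1/√76 − 1/√10731) = 10·12.2·(0.105054) = 12.8166 kWh/t
Mill draw = 12.8166 × 651.8 = 8353.9 kW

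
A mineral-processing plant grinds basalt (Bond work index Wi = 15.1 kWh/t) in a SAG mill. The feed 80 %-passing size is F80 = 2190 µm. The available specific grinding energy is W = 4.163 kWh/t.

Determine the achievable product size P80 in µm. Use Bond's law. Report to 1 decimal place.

P80 = 417.5 µm

W_Bond = 10·Wi·(1/√P₈₀ − 1/√F₈₀)
⇒ 1/√P80 = W/(10 Wi) + 1/√F80
  = 4.1630/(10·15.1) + 1/√2190 = 0.027570 + 0.021369 = 0.048938
P80 = (1/0.048938)² = 20.4339² = 417.55 µm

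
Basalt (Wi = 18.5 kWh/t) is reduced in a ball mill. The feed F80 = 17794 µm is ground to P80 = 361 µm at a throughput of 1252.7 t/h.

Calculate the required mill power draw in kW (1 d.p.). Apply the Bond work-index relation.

W = 10 Wi (P80^-0.5 − F80^-0.5)
W = 10·18.5·(1/√361 − 1/√17794) = 10·18.5·(0.045135) = 8.3500 kWh/t
P = W·T = 8.3500·1252.7 = 10460.0 kW

P = 10460.0 kW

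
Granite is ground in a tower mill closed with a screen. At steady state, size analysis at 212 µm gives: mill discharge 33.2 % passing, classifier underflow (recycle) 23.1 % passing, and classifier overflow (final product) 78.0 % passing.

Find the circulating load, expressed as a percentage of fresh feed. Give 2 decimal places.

Let r = R/F. Size balance at 212 µm:
r = (o − d)/(d − u)
r = (78.0 − 33.2)/(33.2 − 23.1) = 44.8/10.1 = 4.4356
CL = 100·r = 443.56 %

CL = 443.56 %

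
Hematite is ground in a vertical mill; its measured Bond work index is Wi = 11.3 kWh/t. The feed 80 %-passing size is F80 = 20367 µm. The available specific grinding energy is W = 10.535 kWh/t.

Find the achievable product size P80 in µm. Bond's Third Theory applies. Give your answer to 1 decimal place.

W = 10 Wi (P80^-0.5 − F80^-0.5)
P80^(−½) = W/(10 Wi) + F80^(−½)
  = 10.5350/(10·11.3) + 1/√20367 = 0.093230 + 0.007007 = 0.100237
P80 = (1/0.100237)² = 9.9763² = 99.53 µm

P80 = 99.5 µm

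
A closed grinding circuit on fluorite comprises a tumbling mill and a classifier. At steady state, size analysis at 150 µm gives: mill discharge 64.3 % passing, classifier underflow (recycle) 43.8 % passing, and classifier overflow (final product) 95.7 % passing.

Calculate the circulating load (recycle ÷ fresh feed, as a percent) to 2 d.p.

CL = 153.17 %

Mass balance on the −150 µm fraction:
(1+r)d = ru + o → r = (o−d)/(d−u)
r = (95.7 − 64.3)/(64.3 − 43.8) = 31.4/20.5 = 1.5317
CL = 100·r = 153.17 %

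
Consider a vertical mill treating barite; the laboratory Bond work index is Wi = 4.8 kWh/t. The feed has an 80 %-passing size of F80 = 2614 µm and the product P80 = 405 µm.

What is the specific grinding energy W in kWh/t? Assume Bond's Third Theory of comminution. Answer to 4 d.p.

W = 10 Wi / √P80 − 10 Wi / √F80
1/√405 = 0.049690;  1/√2614 = 0.019559
W = 10·4.8·(0.049690 − 0.019559) = 1.4463 kWh/t

W = 1.4463 kWh/t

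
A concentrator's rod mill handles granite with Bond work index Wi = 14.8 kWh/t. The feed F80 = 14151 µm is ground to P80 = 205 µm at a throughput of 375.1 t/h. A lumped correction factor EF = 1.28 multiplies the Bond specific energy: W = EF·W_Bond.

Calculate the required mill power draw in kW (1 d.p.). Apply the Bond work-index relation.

P = 4365.6 kW

W_Bond = 10·Wi·(1/√P₈₀ − 1/√F₈₀)
W = 10·14.8·(1/√205 − 1/√14151) = 10·14.8·(0.061437) = 9.0926 kWh/t
W_actual = 1.28 × 9.0926 = 11.6386 kWh/t
Power = W × throughput = 11.6386 kWh/t × 375.1 t/h = 4365.6 kW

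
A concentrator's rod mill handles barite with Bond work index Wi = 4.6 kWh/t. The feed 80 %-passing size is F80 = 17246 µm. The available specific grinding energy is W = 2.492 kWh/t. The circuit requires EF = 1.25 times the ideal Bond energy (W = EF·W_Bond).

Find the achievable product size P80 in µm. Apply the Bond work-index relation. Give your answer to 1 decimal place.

Bond: W = 10·Wi·(1/√P80 − 1/√F80)
W_Bond = W / EF = 2.492 / 1.25 = 1.9936 kWh/t
1/√P80 = 1/√F80 + W_Bond/(10·Wi)
  = 1.9936/(10·4.6) + 1/√17246 = 0.043339 + 0.007615 = 0.050954
P80 = (1/0.050954)² = 19.6256² = 385.16 µm

P80 = 385.2 µm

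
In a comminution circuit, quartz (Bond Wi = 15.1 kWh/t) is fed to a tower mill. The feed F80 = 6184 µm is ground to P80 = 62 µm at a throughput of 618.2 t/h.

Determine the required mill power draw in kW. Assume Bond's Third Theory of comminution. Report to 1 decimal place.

P = 10668.2 kW

W = 10 Wi / √P80 − 10 Wi / √F80
W = 10·15.1·(1/√62 − 1/√6184) = 10·15.1·(0.114284) = 17.2568 kWh/t
P = W·T = 17.2568·618.2 = 10668.2 kW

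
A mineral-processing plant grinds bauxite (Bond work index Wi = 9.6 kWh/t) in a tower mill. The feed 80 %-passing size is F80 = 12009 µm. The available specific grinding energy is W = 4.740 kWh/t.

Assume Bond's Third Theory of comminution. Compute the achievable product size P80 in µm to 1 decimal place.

W = 10 Wi / √P80 − 10 Wi / √F80
P80^(−½) = W/(10 Wi) + F80^(−½)
  = 4.7400/(10·9.6) + 1/√12009 = 0.049375 + 0.009125 = 0.058500
P80 = (1/0.058500)² = 17.0939² = 292.20 µm

P80 = 292.2 µm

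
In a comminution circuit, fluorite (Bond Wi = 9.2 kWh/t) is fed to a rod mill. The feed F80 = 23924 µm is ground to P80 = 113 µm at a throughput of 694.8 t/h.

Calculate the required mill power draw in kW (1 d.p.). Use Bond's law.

P = 5600.0 kW

Bond: W = 10·Wi·(1/√P80 − 1/√F80)
W = 10·9.2·(1/√113 − 1/√23924) = 10·9.2·(0.087607) = 8.0598 kWh/t
P = W·T = 8.0598·694.8 = 5600.0 kW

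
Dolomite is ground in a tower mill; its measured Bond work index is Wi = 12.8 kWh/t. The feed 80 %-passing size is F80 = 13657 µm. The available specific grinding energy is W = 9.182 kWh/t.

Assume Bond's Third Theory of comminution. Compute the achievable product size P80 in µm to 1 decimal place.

P80 = 155.1 µm

W = 10 Wi / √P80 − 10 Wi / √F80
1/√P80 = 1/√F80 + W/(10·Wi)
  = 9.1820/(10·12.8) + 1/√13657 = 0.071734 + 0.008557 = 0.080291
P80 = (1/0.080291)² = 12.4546² = 155.12 µm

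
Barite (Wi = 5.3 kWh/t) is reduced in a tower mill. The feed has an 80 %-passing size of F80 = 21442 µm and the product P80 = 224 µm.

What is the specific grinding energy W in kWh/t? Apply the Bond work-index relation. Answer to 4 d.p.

W = 10 Wi / √P80 − 10 Wi / √F80
1/√224 = 0.066815;  1/√21442 = 0.006829
W = 10·5.3·(0.066815 − 0.006829) = 3.1793 kWh/t

W = 3.1793 kWh/t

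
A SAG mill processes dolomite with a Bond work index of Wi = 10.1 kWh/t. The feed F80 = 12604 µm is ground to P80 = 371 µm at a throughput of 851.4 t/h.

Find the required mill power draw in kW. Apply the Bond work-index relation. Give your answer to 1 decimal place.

P = 3698.5 kW

W = 10·Wi·[P80^(−½) − F80^(−½)]
W = 10·10.1·(1/√371 − 1/√12604) = 10·10.1·(0.043010) = 4.3440 kWh/t
Power = W × throughput = 4.3440 kWh/t × 851.4 t/h = 3698.5 kW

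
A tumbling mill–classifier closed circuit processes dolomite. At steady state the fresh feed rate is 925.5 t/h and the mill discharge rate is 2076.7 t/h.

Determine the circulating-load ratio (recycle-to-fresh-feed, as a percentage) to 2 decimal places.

CL = 124.39 %

Steady state: M = F + R.
R = M − F = 2076.7 − 925.5 = 1151.2 t/h
CL = 100·R/F = 100·1151.2/925.5 = 124.39 %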